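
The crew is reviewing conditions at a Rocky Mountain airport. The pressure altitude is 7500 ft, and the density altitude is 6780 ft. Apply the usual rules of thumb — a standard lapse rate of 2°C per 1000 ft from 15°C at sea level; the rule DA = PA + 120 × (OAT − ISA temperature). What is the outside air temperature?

-6°C

Density altitude − pressure altitude = 6780 − 7500 = -720 ft.
At 120 ft/°C that is an ISA deviation of -720/120 = -6°C.
ISA temperature at 7500 ft = 15 − 2 × (7500/1000) = 0°C.
OAT = ISA + deviation = 0 + (-6) = -6°C.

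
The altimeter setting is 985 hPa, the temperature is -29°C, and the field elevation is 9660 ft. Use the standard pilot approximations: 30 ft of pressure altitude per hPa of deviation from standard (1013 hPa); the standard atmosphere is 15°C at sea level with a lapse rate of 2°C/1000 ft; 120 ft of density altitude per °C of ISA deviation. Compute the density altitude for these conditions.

Pressure altitude = 9660 + (1013 − 985) × 30 = 9660 + (+840) = 10500 ft.
ISA temperature at 10500 ft = 15 − 2 × (10500/1000) = -6°C.
ISA deviation = -29 − (-6) = -23°C.
Density altitude = 10500 + 120 × (-23) = 7740 ft.

7740 ft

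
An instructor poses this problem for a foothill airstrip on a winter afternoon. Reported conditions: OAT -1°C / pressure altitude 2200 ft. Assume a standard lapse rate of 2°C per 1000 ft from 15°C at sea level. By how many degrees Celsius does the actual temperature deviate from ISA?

ISA temperature at 2200 ft = 15 − 2 × (2200/1000) = 10.6°C.
Deviation = OAT − ISA = -1 − 10.6 = -11.6°C.

ISA-11.6°C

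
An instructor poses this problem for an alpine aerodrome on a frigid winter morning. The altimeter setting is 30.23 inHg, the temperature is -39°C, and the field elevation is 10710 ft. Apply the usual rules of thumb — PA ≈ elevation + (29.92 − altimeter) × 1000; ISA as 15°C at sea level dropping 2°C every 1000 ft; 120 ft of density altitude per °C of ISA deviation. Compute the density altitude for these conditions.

Pressure altitude = 10710 + (29.92 − 30.23) × 1000 = 10710 + (-310) = 10400 ft.
ISA temperature at 10400 ft = 15 − 2 × (10400/1000) = -5.8°C.
ISA deviation = -39 − (-5.8) = -33.2°C.
Density altitude = 10400 + 120 × (-33.2) = 6416 ft.

6416 ft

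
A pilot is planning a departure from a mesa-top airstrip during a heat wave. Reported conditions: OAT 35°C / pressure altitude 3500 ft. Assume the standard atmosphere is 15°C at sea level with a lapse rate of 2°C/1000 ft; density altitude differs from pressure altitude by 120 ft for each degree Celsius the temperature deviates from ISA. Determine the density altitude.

ISA temperature at 3500 ft = 15 − 2 × (3500/1000) = 8°C.
ISA deviation = 35 − 8 = +27°C.
Density altitude = 3500 + 120 × (27) = 3500 + (+3240) = 6740 ft.

6740 ft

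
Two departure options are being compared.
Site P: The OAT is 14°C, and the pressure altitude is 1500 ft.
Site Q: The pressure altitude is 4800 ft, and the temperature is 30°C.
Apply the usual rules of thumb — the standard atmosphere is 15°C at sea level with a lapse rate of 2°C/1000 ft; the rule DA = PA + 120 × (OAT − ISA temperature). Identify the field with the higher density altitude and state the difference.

Site P: ISA temp = 12°C, deviation +2°C, DA = 1500 + 120 × 2 = 1740 ft.
Site Q: ISA temp = 5.4°C, deviation +24.6°C, DA = 4800 + 120 × 24.6 = 7752 ft.
Site Q is higher by 7752 − 1740 = 6012 ft.

Site Q by 6012 ft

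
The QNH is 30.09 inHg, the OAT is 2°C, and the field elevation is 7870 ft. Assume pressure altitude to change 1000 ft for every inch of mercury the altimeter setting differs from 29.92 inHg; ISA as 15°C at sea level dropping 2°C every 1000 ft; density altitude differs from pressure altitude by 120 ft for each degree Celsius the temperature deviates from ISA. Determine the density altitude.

Pressure altitude = 7870 + (29.92 − 30.09) × 1000 = 7870 + (-170) = 7700 ft.
ISA temperature at 7700 ft = 15 − 2 × (7700/1000) = -0.4°C.
ISA deviation = 2 − (-0.4) = +2.4°C.
Density altitude = 7700 + 120 × (2.4) = 7988 ft.

7988 ft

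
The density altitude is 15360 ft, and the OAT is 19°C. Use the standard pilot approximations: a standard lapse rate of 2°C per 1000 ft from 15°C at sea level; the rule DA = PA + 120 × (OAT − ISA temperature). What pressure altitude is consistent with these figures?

DA = PA + 120 × (OAT − (15 − 2·PA/1000)) = PA + 120·OAT − 1800 + 0.24·PA = 1.24·PA + 120·OAT − 1800.
So 1.24·PA = 15360 − 120 × 19 + 1800 = 14880.
PA = 14880 / 1.24 = 12000 ft.

12000 ft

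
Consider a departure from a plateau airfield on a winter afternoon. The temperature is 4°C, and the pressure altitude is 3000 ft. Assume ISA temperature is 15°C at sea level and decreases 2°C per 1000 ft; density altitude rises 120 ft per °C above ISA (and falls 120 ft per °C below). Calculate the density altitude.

2400 ft

ISA temperature at 3000 ft = 15 − 2 × (3000/1000) = 9°C.
ISA deviation = 4 − 9 = -5°C.
Density altitude = 3000 + 120 × (-5) = 3000 + (-600) = 2400 ft.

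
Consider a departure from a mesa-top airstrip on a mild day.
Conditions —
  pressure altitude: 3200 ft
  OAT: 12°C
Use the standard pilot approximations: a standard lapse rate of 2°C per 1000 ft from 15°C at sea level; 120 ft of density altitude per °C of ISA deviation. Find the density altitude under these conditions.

ISA temperature at 3200 ft = 15 − 2 × (3200/1000) = 8.6°C.
ISA deviation = 12 − 8.6 = +3.4°C.
Density altitude = 3200 + 120 × (3.4) = 3200 + (+408) = 3608 ft.

3608 ft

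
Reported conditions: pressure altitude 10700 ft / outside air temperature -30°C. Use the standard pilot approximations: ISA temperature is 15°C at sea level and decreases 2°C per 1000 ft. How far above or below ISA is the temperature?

ISA-23.6°C

ISA temperature at 10700 ft = 15 − 2 × (10700/1000) = -6.4°C.
Deviation = OAT − ISA = -30 − (-6.4) = -23.6°C.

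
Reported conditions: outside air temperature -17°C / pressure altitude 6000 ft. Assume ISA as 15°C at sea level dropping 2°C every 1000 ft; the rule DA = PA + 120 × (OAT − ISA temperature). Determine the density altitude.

ISA temperature at 6000 ft = 15 − 2 × (6000/1000) = 3°C.
ISA deviation = -17 − 3 = -20°C.
Density altitude = 6000 + 120 × (-20) = 6000 + (-2400) = 3600 ft.

3600 ft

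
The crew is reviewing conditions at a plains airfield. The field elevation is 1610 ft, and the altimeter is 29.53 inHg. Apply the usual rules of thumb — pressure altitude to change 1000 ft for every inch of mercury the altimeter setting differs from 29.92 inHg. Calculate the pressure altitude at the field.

Pressure correction = (29.92 − 29.53) × 1000 = +390 ft.
Pressure altitude = 1610 + (+390) = 2000 ft.

2000 ft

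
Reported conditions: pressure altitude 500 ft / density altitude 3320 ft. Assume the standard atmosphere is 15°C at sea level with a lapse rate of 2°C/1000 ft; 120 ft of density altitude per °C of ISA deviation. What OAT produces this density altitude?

37.5°C

Density altitude − pressure altitude = 3320 − 500 = +2820 ft.
At 120 ft/°C that is an ISA deviation of 2820/120 = +23.5°C.
ISA temperature at 500 ft = 15 − 2 × (500/1000) = 14°C.
OAT = ISA + deviation = 14 + (+23.5) = 37.5°C.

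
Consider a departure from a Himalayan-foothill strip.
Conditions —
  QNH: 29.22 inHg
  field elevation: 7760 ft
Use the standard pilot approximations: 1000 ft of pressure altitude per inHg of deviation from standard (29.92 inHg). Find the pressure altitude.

Pressure correction = (29.92 − 29.22) × 1000 = +700 ft.
Pressure altitude = 7760 + (+700) = 8460 ft.

8460 ft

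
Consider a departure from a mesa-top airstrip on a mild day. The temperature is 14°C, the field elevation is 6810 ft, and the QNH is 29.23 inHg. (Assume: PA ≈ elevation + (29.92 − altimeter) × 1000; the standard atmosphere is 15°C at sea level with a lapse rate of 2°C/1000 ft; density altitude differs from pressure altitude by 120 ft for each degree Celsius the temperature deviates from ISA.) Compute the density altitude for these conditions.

9180 ft

Pressure altitude = 6810 + (29.92 − 29.23) × 1000 = 6810 + (+690) = 7500 ft.
ISA temperature at 7500 ft = 15 − 2 × (7500/1000) = 0°C.
ISA deviation = 14 − 0 = +14°C.
Density altitude = 7500 + 120 × (14) = 9180 ft.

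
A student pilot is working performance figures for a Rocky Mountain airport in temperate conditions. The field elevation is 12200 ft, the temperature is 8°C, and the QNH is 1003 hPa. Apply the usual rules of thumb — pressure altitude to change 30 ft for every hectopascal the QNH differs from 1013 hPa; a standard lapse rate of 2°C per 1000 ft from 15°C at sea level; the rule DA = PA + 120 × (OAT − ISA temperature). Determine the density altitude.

14660 ft

Pressure altitude = 12200 + (1013 − 1003) × 30 = 12200 + (+300) = 12500 ft.
ISA temperature at 12500 ft = 15 − 2 × (12500/1000) = -10°C.
ISA deviation = 8 − (-10) = +18°C.
Density altitude = 12500 + 120 × (18) = 14660 ft.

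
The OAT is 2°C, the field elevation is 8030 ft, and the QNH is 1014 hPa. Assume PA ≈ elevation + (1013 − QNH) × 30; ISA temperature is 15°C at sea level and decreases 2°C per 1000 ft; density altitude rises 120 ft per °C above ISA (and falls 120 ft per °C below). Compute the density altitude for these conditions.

8360 ft

Pressure altitude = 8030 + (1013 − 1014) × 30 = 8030 + (-30) = 8000 ft.
ISA temperature at 8000 ft = 15 − 2 × (8000/1000) = -1°C.
ISA deviation = 2 − (-1) = +3°C.
Density altitude = 8000 + 120 × (3) = 8360 ft.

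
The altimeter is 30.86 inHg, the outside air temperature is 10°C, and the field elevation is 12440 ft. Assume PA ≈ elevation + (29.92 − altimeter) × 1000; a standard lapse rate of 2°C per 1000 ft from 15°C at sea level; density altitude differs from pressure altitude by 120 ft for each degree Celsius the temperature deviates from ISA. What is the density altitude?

Pressure altitude = 12440 + (29.92 − 30.86) × 1000 = 12440 + (-940) = 11500 ft.
ISA temperature at 11500 ft = 15 − 2 × (11500/1000) = -8°C.
ISA deviation = 10 − (-8) = +18°C.
Density altitude = 11500 + 120 × (18) = 13660 ft.

13660 ft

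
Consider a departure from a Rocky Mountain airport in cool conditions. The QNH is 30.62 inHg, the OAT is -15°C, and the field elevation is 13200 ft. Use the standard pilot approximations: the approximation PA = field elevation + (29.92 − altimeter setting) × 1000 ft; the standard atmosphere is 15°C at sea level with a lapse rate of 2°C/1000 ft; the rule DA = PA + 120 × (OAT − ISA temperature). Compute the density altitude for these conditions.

Pressure altitude = 13200 + (29.92 − 30.62) × 1000 = 13200 + (-700) = 12500 ft.
ISA temperature at 12500 ft = 15 − 2 × (12500/1000) = -10°C.
ISA deviation = -15 − (-10) = -5°C.
Density altitude = 12500 + 120 × (-5) = 11900 ft.

11900 ft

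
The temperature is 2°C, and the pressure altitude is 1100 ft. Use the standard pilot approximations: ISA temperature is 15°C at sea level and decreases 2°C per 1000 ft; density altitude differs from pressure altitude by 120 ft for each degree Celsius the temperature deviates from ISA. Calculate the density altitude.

ISA temperature at 1100 ft = 15 − 2 × (1100/1000) = 12.8°C.
ISA deviation = 2 − 12.8 = -10.8°C.
Density altitude = 1100 + 120 × (-10.8) = 1100 + (-1296) = -196 ft.

-196 ft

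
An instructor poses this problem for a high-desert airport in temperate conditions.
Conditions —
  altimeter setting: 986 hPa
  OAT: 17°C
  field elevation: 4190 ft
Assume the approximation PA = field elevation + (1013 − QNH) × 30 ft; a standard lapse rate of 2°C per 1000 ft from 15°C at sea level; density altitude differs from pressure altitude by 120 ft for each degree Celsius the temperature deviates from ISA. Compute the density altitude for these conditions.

Pressure altitude = 4190 + (1013 − 986) × 30 = 4190 + (+810) = 5000 ft.
ISA temperature at 5000 ft = 15 − 2 × (5000/1000) = 5°C.
ISA deviation = 17 − 5 = +12°C.
Density altitude = 5000 + 120 × (12) = 6440 ft.

6440 ft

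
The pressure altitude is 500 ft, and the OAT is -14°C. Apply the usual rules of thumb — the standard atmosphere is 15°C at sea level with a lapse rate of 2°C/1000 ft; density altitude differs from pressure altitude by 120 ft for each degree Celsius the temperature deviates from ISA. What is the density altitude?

-2860 ft

ISA temperature at 500 ft = 15 − 2 × (500/1000) = 14°C.
ISA deviation = -14 − 14 = -28°C.
Density altitude = 500 + 120 × (-28) = 500 + (-3360) = -2860 ft.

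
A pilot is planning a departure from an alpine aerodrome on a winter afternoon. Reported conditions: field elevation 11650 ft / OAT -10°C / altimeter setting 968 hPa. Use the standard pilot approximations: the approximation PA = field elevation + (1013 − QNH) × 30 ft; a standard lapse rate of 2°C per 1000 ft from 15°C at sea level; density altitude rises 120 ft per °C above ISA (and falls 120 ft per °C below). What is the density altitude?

13120 ft

Pressure altitude = 11650 + (1013 − 968) × 30 = 11650 + (+1350) = 13000 ft.
ISA temperature at 13000 ft = 15 − 2 × (13000/1000) = -11°C.
ISA deviation = -10 − (-11) = +1°C.
Density altitude = 13000 + 120 × (1) = 13120 ft.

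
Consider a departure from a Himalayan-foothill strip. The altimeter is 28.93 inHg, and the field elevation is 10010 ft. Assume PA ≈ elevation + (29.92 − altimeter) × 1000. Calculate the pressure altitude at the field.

11000 ft

Pressure correction = (29.92 − 28.93) × 1000 = +990 ft.
Pressure altitude = 10010 + (+990) = 11000 ft.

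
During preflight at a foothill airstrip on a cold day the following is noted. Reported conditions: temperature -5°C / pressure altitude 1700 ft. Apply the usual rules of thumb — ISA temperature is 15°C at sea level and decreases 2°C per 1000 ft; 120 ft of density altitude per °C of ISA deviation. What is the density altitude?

-292 ft

ISA temperature at 1700 ft = 15 − 2 × (1700/1000) = 11.6°C.
ISA deviation = -5 − 11.6 = -16.6°C.
Density altitude = 1700 + 120 × (-16.6) = 1700 + (-1992) = -292 ft.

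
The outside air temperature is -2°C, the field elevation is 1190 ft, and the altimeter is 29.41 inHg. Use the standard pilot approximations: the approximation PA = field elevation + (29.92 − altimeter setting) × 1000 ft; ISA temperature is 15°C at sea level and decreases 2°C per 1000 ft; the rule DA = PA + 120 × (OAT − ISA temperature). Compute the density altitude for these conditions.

68 ft

Pressure altitude = 1190 + (29.92 − 29.41) × 1000 = 1190 + (+510) = 1700 ft.
ISA temperature at 1700 ft = 15 − 2 × (1700/1000) = 11.6°C.
ISA deviation = -2 − 11.6 = -13.6°C.
Density altitude = 1700 + 120 × (-13.6) = 68 ft.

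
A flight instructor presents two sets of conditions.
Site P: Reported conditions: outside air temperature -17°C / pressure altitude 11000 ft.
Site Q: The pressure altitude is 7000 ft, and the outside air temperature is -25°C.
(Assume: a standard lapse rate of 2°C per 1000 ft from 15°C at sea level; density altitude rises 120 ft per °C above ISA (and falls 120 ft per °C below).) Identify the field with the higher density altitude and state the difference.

Site P by 5920 ft

Site P: ISA temp = -7°C, deviation -10°C, DA = 11000 + 120 × (-10) = 9800 ft.
Site Q: ISA temp = 1°C, deviation -26°C, DA = 7000 + 120 × (-26) = 3880 ft.
Site P is higher by 9800 − 3880 = 5920 ft.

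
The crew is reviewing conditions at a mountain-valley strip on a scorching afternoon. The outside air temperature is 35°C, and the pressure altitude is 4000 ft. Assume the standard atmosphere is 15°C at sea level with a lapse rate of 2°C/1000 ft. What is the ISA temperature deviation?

ISA temperature at 4000 ft = 15 − 2 × (4000/1000) = 7°C.
Deviation = OAT − ISA = 35 − 7 = +28°C.

ISA+28°C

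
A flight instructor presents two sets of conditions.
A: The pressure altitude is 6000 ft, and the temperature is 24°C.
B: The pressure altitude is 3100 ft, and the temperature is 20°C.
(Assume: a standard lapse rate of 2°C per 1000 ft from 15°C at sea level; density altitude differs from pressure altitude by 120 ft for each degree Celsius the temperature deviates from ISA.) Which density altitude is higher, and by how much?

A: ISA temp = 3°C, deviation +21°C, DA = 6000 + 120 × 21 = 8520 ft.
B: ISA temp = 8.8°C, deviation +11.2°C, DA = 3100 + 120 × 11.2 = 4444 ft.
A is higher by 8520 − 4444 = 4076 ft.

A by 4076 ft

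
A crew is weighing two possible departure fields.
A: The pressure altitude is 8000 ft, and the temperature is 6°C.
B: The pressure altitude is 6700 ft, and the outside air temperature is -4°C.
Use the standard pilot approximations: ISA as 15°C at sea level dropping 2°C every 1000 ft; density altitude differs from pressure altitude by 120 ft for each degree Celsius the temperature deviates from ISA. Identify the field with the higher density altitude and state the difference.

A: ISA temp = -1°C, deviation +7°C, DA = 8000 + 120 × 7 = 8840 ft.
B: ISA temp = 1.6°C, deviation -5.6°C, DA = 6700 + 120 × (-5.6) = 6028 ft.
A is higher by 8840 − 6028 = 2812 ft.

A by 2812 ft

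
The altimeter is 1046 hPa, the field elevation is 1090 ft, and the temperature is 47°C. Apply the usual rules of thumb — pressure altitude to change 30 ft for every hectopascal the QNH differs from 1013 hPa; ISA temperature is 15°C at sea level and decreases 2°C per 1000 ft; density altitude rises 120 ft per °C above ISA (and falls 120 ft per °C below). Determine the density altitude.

3964 ft

Pressure altitude = 1090 + (1013 − 1046) × 30 = 1090 + (-990) = 100 ft.
ISA temperature at 100 ft = 15 − 2 × (100/1000) = 14.8°C.
ISA deviation = 47 − 14.8 = +32.2°C.
Density altitude = 100 + 120 × (32.2) = 3964 ft.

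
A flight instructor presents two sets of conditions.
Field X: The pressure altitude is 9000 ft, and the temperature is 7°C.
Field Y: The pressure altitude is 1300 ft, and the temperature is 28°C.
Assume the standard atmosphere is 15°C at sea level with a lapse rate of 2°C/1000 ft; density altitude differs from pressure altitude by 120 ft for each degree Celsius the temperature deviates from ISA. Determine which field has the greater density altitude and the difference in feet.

Field X: ISA temp = -3°C, deviation +10°C, DA = 9000 + 120 × 10 = 10200 ft.
Field Y: ISA temp = 12.4°C, deviation +15.6°C, DA = 1300 + 120 × 15.6 = 3172 ft.
Field X is higher by 10200 − 3172 = 7028 ft.

Field X by 7028 ft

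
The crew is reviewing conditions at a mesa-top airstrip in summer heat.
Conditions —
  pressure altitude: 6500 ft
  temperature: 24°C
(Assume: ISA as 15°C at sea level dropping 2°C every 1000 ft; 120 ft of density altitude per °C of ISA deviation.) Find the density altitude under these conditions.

ISA temperature at 6500 ft = 15 − 2 × (6500/1000) = 2°C.
ISA deviation = 24 − 2 = +22°C.
Density altitude = 6500 + 120 × (22) = 6500 + (+2640) = 9140 ft.

9140 ft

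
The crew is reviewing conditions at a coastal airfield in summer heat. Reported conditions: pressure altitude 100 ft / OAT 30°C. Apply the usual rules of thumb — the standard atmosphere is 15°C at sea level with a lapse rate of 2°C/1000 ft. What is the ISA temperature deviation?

ISA+15.2°C

ISA temperature at 100 ft = 15 − 2 × (100/1000) = 14.8°C.
Deviation = OAT − ISA = 30 − 14.8 = +15.2°C.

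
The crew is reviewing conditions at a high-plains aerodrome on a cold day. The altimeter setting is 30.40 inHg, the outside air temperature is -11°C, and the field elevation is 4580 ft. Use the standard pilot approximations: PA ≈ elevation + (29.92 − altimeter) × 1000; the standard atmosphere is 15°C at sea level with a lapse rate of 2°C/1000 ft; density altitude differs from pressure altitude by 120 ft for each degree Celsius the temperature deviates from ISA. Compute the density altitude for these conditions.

1964 ft

Pressure altitude = 4580 + (29.92 − 30.40) × 1000 = 4580 + (-480) = 4100 ft.
ISA temperature at 4100 ft = 15 − 2 × (4100/1000) = 6.8°C.
ISA deviation = -11 − 6.8 = -17.8°C.
Density altitude = 4100 + 120 × (-17.8) = 1964 ft.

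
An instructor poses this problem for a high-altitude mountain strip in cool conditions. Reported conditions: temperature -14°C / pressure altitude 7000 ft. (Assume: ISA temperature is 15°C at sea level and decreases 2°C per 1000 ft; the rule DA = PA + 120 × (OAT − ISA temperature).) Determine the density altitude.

5200 ft

ISA temperature at 7000 ft = 15 − 2 × (7000/1000) = 1°C.
ISA deviation = -14 − 1 = -15°C.
Density altitude = 7000 + 120 × (-15) = 7000 + (-1800) = 5200 ft.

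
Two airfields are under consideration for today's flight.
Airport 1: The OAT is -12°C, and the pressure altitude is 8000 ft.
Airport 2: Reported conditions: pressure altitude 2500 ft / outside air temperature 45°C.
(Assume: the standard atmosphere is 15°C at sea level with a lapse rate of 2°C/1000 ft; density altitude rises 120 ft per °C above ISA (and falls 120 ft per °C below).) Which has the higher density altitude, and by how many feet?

Airport 2 by 20 ft

Airport 1: ISA temp = -1°C, deviation -11°C, DA = 8000 + 120 × (-11) = 6680 ft.
Airport 2: ISA temp = 10°C, deviation +35°C, DA = 2500 + 120 × 35 = 6700 ft.
Airport 2 is higher by 6700 − 6680 = 20 ft.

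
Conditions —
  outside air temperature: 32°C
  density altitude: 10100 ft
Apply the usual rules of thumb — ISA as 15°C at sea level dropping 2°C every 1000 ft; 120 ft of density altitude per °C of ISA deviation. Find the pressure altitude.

DA = PA + 120 × (OAT − (15 − 2·PA/1000)) = PA + 120·OAT − 1800 + 0.24·PA = 1.24·PA + 120·OAT − 1800.
So 1.24·PA = 10100 − 120 × 32 + 1800 = 8060.
PA = 8060 / 1.24 = 6500 ft.

6500 ft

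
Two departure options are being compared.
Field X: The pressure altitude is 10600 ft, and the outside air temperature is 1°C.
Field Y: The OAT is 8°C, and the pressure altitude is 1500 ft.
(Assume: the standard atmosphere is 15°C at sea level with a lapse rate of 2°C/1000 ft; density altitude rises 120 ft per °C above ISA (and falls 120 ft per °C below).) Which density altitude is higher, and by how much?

Field X by 10444 ft

Field X: ISA temp = -6.2°C, deviation +7.2°C, DA = 10600 + 120 × 7.2 = 11464 ft.
Field Y: ISA temp = 12°C, deviation -4°C, DA = 1500 + 120 × (-4) = 1020 ft.
Field X is higher by 11464 − 1020 = 10444 ft.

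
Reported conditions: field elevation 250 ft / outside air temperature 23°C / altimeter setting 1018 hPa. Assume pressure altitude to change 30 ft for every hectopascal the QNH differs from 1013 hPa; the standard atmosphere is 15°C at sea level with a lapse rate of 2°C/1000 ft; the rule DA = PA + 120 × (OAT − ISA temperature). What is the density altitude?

Pressure altitude = 250 + (1013 − 1018) × 30 = 250 + (-150) = 100 ft.
ISA temperature at 100 ft = 15 − 2 × (100/1000) = 14.8°C.
ISA deviation = 23 − 14.8 = +8.2°C.
Density altitude = 100 + 120 × (8.2) = 1084 ft.

1084 ft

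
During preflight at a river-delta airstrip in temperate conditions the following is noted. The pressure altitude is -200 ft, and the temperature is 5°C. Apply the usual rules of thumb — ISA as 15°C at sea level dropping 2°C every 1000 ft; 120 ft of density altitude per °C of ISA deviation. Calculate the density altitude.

ISA temperature at -200 ft = 15 − 2 × (-200/1000) = 15.4°C.
ISA deviation = 5 − 15.4 = -10.4°C.
Density altitude = -200 + 120 × (-10.4) = -200 + (-1248) = -1448 ft.

-1448 ft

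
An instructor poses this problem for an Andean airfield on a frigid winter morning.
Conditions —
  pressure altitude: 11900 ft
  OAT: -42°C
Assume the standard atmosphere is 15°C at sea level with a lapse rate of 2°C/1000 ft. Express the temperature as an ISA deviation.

ISA-33.2°C

ISA temperature at 11900 ft = 15 − 2 × (11900/1000) = -8.8°C.
Deviation = OAT − ISA = -42 − (-8.8) = -33.2°C.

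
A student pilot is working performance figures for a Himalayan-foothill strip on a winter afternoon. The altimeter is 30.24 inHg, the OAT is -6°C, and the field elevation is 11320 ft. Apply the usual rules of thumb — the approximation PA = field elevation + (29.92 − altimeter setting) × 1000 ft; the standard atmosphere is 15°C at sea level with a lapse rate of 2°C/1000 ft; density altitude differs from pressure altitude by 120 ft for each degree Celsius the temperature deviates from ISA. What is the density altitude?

Pressure altitude = 11320 + (29.92 − 30.24) × 1000 = 11320 + (-320) = 11000 ft.
ISA temperature at 11000 ft = 15 − 2 × (11000/1000) = -7°C.
ISA deviation = -6 − (-7) = +1°C.
Density altitude = 11000 + 120 × (1) = 11120 ft.

11120 ft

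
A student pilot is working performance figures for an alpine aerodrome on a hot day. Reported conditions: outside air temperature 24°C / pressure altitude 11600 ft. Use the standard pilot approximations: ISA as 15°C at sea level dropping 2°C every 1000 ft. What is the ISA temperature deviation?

ISA temperature at 11600 ft = 15 − 2 × (11600/1000) = -8.2°C.
Deviation = OAT − ISA = 24 − (-8.2) = +32.2°C.

ISA+32.2°C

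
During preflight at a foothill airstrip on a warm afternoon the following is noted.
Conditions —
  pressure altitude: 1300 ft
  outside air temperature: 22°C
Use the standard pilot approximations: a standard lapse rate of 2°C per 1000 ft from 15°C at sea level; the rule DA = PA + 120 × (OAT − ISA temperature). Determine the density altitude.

ISA temperature at 1300 ft = 15 − 2 × (1300/1000) = 12.4°C.
ISA deviation = 22 − 12.4 = +9.6°C.
Density altitude = 1300 + 120 × (9.6) = 1300 + (+1152) = 2452 ft.

2452 ft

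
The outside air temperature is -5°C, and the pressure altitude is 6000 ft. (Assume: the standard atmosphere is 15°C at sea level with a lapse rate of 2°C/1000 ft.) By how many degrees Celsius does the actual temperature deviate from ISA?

ISA temperature at 6000 ft = 15 − 2 × (6000/1000) = 3°C.
Deviation = OAT − ISA = -5 − 3 = -8°C.

ISA-8°C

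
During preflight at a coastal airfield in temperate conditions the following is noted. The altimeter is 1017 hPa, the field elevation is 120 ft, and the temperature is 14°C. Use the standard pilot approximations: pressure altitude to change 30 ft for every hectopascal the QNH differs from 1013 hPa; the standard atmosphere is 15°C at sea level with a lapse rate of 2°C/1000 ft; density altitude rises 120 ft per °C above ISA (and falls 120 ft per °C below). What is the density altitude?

-120 ft

Pressure altitude = 120 + (1013 − 1017) × 30 = 120 + (-120) = 0 ft.
ISA temperature at 0 ft = 15 − 2 × (0/1000) = 15°C.
ISA deviation = 14 − 15 = -1°C.
Density altitude = 0 + 120 × (-1) = -120 ft.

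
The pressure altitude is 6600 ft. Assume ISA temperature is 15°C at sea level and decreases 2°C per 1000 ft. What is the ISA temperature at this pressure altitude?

ISA temperature = 15 − 2 × (6600/1000) = 15 − 13.2 = 1.8°C.

1.8°C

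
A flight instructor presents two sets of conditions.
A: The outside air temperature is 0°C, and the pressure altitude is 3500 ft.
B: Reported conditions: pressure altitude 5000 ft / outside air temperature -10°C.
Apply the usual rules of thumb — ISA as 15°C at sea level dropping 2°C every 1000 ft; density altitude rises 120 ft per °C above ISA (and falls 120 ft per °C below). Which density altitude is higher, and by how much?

A: ISA temp = 8°C, deviation -8°C, DA = 3500 + 120 × (-8) = 2540 ft.
B: ISA temp = 5°C, deviation -15°C, DA = 5000 + 120 × (-15) = 3200 ft.
B is higher by 3200 − 2540 = 660 ft.

B by 660 ft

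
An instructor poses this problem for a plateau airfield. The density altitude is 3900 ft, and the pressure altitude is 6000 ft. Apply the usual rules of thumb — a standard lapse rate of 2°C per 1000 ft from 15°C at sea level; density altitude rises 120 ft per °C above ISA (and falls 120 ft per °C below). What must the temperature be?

Density altitude − pressure altitude = 3900 − 6000 = -2100 ft.
At 120 ft/°C that is an ISA deviation of -2100/120 = -17.5°C.
ISA temperature at 6000 ft = 15 − 2 × (6000/1000) = 3°C.
OAT = ISA + deviation = 3 + (-17.5) = -14.5°C.

-14.5°C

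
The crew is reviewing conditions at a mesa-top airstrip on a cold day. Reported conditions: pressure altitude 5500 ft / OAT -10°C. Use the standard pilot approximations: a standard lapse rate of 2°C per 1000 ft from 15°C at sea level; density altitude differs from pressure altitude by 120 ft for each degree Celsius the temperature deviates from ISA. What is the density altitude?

3820 ft

ISA temperature at 5500 ft = 15 − 2 × (5500/1000) = 4°C.
ISA deviation = -10 − 4 = -14°C.
Density altitude = 5500 + 120 × (-14) = 5500 + (-1680) = 3820 ft.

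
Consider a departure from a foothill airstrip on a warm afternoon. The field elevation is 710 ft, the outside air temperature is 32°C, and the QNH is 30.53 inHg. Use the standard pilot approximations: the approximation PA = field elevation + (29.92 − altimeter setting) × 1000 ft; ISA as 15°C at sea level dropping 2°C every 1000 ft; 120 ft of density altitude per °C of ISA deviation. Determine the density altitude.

2164 ft

Pressure altitude = 710 + (29.92 − 30.53) × 1000 = 710 + (-610) = 100 ft.
ISA temperature at 100 ft = 15 − 2 × (100/1000) = 14.8°C.
ISA deviation = 32 − 14.8 = +17.2°C.
Density altitude = 100 + 120 × (17.2) = 2164 ft.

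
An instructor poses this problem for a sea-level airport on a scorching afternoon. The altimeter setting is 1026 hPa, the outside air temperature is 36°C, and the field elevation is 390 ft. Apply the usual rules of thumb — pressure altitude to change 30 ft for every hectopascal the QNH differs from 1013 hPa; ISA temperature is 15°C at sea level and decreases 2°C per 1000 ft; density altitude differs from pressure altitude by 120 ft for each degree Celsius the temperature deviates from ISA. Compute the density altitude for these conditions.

Pressure altitude = 390 + (1013 − 1026) × 30 = 390 + (-390) = 0 ft.
ISA temperature at 0 ft = 15 − 2 × (0/1000) = 15°C.
ISA deviation = 36 − 15 = +21°C.
Density altitude = 0 + 120 × (21) = 2520 ft.

2520 ft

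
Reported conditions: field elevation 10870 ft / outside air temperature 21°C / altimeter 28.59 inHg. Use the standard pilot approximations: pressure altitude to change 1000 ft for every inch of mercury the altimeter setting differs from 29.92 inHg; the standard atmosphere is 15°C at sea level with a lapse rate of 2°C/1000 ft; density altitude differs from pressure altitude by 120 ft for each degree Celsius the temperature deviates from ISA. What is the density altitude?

Pressure altitude = 10870 + (29.92 − 28.59) × 1000 = 10870 + (+1330) = 12200 ft.
ISA temperature at 12200 ft = 15 − 2 × (12200/1000) = -9.4°C.
ISA deviation = 21 − (-9.4) = +30.4°C.
Density altitude = 12200 + 120 × (30.4) = 15848 ft.

15848 ft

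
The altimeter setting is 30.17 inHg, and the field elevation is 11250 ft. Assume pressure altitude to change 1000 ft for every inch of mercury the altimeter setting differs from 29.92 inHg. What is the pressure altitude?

11000 ft

Pressure correction = (29.92 − 30.17) × 1000 = -250 ft.
Pressure altitude = 11250 + (-250) = 11000 ft.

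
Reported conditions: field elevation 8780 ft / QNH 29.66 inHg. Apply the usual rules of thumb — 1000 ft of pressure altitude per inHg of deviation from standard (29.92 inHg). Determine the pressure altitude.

9040 ft

Pressure correction = (29.92 − 29.66) × 1000 = +260 ft.
Pressure altitude = 8780 + (+260) = 9040 ft.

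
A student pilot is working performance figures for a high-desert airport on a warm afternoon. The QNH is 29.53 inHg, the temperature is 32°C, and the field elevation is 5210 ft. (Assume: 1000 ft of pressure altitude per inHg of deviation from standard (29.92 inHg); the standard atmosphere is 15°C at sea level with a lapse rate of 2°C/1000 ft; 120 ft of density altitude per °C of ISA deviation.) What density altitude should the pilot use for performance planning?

8984 ft

Pressure altitude = 5210 + (29.92 − 29.53) × 1000 = 5210 + (+390) = 5600 ft.
ISA temperature at 5600 ft = 15 − 2 × (5600/1000) = 3.8°C.
ISA deviation = 32 − 3.8 = +28.2°C.
Density altitude = 5600 + 120 × (28.2) = 8984 ft.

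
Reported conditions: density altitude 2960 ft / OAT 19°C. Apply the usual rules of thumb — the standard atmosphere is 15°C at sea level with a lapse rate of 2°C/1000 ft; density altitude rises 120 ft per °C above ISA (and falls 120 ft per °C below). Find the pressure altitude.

2000 ft

DA = PA + 120 × (OAT − (15 − 2·PA/1000)) = PA + 120·OAT − 1800 + 0.24·PA = 1.24·PA + 120·OAT − 1800.
So 1.24·PA = 2960 − 120 × 19 + 1800 = 2480.
PA = 2480 / 1.24 = 2000 ft.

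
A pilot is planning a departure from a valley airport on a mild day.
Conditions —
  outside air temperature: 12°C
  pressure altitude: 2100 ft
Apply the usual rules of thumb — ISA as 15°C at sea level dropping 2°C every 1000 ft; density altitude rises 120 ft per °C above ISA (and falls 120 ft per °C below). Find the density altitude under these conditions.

2244 ft

ISA temperature at 2100 ft = 15 − 2 × (2100/1000) = 10.8°C.
ISA deviation = 12 − 10.8 = +1.2°C.
Density altitude = 2100 + 120 × (1.2) = 2100 + (+144) = 2244 ft.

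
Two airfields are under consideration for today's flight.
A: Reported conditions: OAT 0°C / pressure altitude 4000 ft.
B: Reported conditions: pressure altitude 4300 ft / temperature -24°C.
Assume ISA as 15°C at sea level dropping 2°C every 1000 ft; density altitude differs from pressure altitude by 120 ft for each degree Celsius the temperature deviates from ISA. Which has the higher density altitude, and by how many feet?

A by 2508 ft

A: ISA temp = 7°C, deviation -7°C, DA = 4000 + 120 × (-7) = 3160 ft.
B: ISA temp = 6.4°C, deviation -30.4°C, DA = 4300 + 120 × (-30.4) = 652 ft.
A is higher by 3160 − 652 = 2508 ft.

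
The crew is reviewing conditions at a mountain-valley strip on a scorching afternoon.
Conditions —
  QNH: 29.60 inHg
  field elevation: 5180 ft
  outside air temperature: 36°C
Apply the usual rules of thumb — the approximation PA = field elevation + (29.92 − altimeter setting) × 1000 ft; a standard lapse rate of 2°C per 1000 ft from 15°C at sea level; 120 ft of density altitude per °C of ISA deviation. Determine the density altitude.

9340 ft

Pressure altitude = 5180 + (29.92 − 29.60) × 1000 = 5180 + (+320) = 5500 ft.
ISA temperature at 5500 ft = 15 − 2 × (5500/1000) = 4°C.
ISA deviation = 36 − 4 = +32°C.
Density altitude = 5500 + 120 × (32) = 9340 ft.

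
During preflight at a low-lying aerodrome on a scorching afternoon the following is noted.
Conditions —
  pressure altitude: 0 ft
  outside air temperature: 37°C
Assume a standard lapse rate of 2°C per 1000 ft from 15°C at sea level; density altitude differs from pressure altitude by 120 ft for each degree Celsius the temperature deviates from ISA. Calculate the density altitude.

2640 ft

ISA temperature at 0 ft = 15 − 2 × (0/1000) = 15°C.
ISA deviation = 37 − 15 = +22°C.
Density altitude = 0 + 120 × (22) = 0 + (+2640) = 2640 ft.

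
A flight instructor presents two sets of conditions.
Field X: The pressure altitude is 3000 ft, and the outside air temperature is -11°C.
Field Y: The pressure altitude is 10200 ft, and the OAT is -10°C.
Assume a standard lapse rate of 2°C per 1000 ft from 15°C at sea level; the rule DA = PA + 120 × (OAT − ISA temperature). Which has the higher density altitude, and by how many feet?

Field Y by 9048 ft

Field X: ISA temp = 9°C, deviation -20°C, DA = 3000 + 120 × (-20) = 600 ft.
Field Y: ISA temp = -5.4°C, deviation -4.6°C, DA = 10200 + 120 × (-4.6) = 9648 ft.
Field Y is higher by 9648 − 600 = 9048 ft.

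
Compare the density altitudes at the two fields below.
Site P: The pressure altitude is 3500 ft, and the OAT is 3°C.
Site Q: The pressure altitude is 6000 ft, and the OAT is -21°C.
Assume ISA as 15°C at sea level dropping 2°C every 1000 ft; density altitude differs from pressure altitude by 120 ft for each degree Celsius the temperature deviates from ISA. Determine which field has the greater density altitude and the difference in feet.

Site P: ISA temp = 8°C, deviation -5°C, DA = 3500 + 120 × (-5) = 2900 ft.
Site Q: ISA temp = 3°C, deviation -24°C, DA = 6000 + 120 × (-24) = 3120 ft.
Site Q is higher by 3120 − 2900 = 220 ft.

Site Q by 220 ft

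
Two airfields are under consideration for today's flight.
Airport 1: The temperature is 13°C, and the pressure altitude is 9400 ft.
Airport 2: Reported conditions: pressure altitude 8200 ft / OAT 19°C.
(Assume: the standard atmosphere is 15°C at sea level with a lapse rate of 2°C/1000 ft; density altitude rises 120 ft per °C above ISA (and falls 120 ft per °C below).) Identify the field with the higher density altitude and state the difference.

Airport 1: ISA temp = -3.8°C, deviation +16.8°C, DA = 9400 + 120 × 16.8 = 11416 ft.
Airport 2: ISA temp = -1.4°C, deviation +20.4°C, DA = 8200 + 120 × 20.4 = 10648 ft.
Airport 1 is higher by 11416 − 10648 = 768 ft.

Airport 1 by 768 ft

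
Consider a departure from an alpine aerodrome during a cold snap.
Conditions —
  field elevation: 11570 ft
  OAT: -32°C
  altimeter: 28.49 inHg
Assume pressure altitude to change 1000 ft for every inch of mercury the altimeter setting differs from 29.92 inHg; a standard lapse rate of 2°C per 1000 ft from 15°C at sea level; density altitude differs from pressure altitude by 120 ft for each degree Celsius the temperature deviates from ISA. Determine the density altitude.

10480 ft

Pressure altitude = 11570 + (29.92 − 28.49) × 1000 = 11570 + (+1430) = 13000 ft.
ISA temperature at 13000 ft = 15 − 2 × (13000/1000) = -11°C.
ISA deviation = -32 − (-11) = -21°C.
Density altitude = 13000 + 120 × (-21) = 10480 ft.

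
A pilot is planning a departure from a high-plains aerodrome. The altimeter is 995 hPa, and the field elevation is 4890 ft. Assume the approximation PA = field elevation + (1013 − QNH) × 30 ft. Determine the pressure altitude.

5430 ft

Pressure correction = (1013 − 995) × 30 = +540 ft.
Pressure altitude = 4890 + (+540) = 5430 ft.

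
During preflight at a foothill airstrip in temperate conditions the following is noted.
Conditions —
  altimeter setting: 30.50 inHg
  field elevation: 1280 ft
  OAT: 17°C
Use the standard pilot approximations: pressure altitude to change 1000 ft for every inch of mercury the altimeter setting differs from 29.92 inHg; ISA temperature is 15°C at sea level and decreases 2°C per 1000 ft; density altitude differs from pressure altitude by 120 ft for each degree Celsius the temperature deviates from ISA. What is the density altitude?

Pressure altitude = 1280 + (29.92 − 30.50) × 1000 = 1280 + (-580) = 700 ft.
ISA temperature at 700 ft = 15 − 2 × (700/1000) = 13.6°C.
ISA deviation = 17 − 13.6 = +3.4°C.
Density altitude = 700 + 120 × (3.4) = 1108 ft.

1108 ft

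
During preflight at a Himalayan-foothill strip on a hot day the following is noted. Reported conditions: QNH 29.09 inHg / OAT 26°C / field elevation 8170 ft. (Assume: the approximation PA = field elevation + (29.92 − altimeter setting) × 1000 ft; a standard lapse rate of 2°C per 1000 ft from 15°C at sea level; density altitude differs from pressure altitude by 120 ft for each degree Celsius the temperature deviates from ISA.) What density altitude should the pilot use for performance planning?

12480 ft

Pressure altitude = 8170 + (29.92 − 29.09) × 1000 = 8170 + (+830) = 9000 ft.
ISA temperature at 9000 ft = 15 − 2 × (9000/1000) = -3°C.
ISA deviation = 26 − (-3) = +29°C.
Density altitude = 9000 + 120 × (29) = 12480 ft.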